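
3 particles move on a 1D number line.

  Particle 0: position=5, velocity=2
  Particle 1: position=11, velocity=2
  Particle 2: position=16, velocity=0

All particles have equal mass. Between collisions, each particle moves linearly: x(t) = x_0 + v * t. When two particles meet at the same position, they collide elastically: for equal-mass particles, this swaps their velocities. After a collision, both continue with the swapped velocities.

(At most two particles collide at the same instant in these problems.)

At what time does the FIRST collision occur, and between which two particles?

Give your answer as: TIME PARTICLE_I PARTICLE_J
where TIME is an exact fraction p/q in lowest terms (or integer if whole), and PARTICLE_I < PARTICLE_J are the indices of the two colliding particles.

Answer: 5/2 1 2

Derivation:
Pair (0,1): pos 5,11 vel 2,2 -> not approaching (rel speed 0 <= 0)
Pair (1,2): pos 11,16 vel 2,0 -> gap=5, closing at 2/unit, collide at t=5/2
Earliest collision: t=5/2 between 1 and 2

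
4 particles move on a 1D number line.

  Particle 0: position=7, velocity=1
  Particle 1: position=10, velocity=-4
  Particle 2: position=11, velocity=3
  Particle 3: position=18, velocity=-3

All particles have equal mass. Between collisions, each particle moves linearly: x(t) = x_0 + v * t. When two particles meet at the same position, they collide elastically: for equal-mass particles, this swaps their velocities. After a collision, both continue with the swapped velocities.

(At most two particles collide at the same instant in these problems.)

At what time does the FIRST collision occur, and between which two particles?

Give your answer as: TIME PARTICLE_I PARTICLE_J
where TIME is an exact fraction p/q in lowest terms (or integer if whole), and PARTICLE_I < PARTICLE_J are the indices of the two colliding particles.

Answer: 3/5 0 1

Derivation:
Pair (0,1): pos 7,10 vel 1,-4 -> gap=3, closing at 5/unit, collide at t=3/5
Pair (1,2): pos 10,11 vel -4,3 -> not approaching (rel speed -7 <= 0)
Pair (2,3): pos 11,18 vel 3,-3 -> gap=7, closing at 6/unit, collide at t=7/6
Earliest collision: t=3/5 between 0 and 1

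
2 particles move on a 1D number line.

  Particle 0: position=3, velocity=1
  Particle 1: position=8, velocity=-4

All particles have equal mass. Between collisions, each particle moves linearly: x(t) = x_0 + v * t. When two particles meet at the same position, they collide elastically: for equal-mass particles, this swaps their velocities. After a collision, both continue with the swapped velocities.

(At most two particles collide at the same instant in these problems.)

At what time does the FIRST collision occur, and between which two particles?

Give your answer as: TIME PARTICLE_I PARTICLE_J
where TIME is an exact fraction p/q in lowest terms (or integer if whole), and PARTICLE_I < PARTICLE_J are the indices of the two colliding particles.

Answer: 1 0 1

Derivation:
Pair (0,1): pos 3,8 vel 1,-4 -> gap=5, closing at 5/unit, collide at t=1
Earliest collision: t=1 between 0 and 1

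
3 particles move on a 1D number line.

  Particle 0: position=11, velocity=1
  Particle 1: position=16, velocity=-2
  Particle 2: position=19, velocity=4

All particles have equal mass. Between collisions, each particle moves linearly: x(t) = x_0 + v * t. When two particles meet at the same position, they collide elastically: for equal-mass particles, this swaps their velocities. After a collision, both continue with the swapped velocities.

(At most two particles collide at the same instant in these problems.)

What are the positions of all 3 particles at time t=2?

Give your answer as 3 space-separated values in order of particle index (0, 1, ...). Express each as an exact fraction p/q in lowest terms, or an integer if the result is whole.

Collision at t=5/3: particles 0 and 1 swap velocities; positions: p0=38/3 p1=38/3 p2=77/3; velocities now: v0=-2 v1=1 v2=4
Advance to t=2 (no further collisions before then); velocities: v0=-2 v1=1 v2=4; positions = 12 13 27

Answer: 12 13 27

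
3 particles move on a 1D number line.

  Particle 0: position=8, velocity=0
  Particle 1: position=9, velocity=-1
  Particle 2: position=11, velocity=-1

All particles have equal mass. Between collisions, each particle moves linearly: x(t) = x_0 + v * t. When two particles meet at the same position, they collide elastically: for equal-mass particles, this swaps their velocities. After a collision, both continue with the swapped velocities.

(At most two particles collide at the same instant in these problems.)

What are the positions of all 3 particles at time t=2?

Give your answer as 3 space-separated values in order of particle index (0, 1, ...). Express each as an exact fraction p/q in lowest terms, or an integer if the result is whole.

Collision at t=1: particles 0 and 1 swap velocities; positions: p0=8 p1=8 p2=10; velocities now: v0=-1 v1=0 v2=-1
Advance to t=2 (no further collisions before then); velocities: v0=-1 v1=0 v2=-1; positions = 7 8 9

Answer: 7 8 9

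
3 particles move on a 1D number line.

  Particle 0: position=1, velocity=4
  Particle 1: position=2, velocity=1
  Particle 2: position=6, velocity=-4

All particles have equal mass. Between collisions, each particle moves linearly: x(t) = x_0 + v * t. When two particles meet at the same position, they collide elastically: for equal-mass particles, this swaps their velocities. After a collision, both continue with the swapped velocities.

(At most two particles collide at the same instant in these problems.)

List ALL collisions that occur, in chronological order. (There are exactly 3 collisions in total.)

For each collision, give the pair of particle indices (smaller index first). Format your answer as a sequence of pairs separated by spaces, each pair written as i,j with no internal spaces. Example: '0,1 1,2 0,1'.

Collision at t=1/3: particles 0 and 1 swap velocities; positions: p0=7/3 p1=7/3 p2=14/3; velocities now: v0=1 v1=4 v2=-4
Collision at t=5/8: particles 1 and 2 swap velocities; positions: p0=21/8 p1=7/2 p2=7/2; velocities now: v0=1 v1=-4 v2=4
Collision at t=4/5: particles 0 and 1 swap velocities; positions: p0=14/5 p1=14/5 p2=21/5; velocities now: v0=-4 v1=1 v2=4

Answer: 0,1 1,2 0,1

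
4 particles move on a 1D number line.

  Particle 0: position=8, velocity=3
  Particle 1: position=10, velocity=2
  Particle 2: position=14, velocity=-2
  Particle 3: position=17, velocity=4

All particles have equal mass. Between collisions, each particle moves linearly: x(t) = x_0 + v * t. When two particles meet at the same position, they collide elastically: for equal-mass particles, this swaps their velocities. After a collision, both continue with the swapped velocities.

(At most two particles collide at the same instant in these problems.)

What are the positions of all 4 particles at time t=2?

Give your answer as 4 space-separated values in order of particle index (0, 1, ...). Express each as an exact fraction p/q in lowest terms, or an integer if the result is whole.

Collision at t=1: particles 1 and 2 swap velocities; positions: p0=11 p1=12 p2=12 p3=21; velocities now: v0=3 v1=-2 v2=2 v3=4
Collision at t=6/5: particles 0 and 1 swap velocities; positions: p0=58/5 p1=58/5 p2=62/5 p3=109/5; velocities now: v0=-2 v1=3 v2=2 v3=4
Collision at t=2: particles 1 and 2 swap velocities; positions: p0=10 p1=14 p2=14 p3=25; velocities now: v0=-2 v1=2 v2=3 v3=4
Advance to t=2 (no further collisions before then); velocities: v0=-2 v1=2 v2=3 v3=4; positions = 10 14 14 25

Answer: 10 14 14 25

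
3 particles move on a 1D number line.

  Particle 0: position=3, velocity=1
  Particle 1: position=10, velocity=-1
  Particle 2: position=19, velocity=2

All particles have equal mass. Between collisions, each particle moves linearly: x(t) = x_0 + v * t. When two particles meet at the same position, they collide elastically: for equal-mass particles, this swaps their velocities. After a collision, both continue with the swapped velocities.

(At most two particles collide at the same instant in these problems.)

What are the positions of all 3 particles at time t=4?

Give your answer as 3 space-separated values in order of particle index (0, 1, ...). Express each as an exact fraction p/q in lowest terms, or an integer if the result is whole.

Answer: 6 7 27

Derivation:
Collision at t=7/2: particles 0 and 1 swap velocities; positions: p0=13/2 p1=13/2 p2=26; velocities now: v0=-1 v1=1 v2=2
Advance to t=4 (no further collisions before then); velocities: v0=-1 v1=1 v2=2; positions = 6 7 27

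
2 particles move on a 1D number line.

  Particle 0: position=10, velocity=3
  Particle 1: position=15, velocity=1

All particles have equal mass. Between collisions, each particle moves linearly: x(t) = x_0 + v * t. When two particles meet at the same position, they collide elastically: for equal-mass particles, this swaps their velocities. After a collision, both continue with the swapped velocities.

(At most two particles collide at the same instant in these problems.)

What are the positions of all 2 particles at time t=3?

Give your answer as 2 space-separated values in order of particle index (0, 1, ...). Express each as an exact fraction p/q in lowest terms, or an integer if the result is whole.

Answer: 18 19

Derivation:
Collision at t=5/2: particles 0 and 1 swap velocities; positions: p0=35/2 p1=35/2; velocities now: v0=1 v1=3
Advance to t=3 (no further collisions before then); velocities: v0=1 v1=3; positions = 18 19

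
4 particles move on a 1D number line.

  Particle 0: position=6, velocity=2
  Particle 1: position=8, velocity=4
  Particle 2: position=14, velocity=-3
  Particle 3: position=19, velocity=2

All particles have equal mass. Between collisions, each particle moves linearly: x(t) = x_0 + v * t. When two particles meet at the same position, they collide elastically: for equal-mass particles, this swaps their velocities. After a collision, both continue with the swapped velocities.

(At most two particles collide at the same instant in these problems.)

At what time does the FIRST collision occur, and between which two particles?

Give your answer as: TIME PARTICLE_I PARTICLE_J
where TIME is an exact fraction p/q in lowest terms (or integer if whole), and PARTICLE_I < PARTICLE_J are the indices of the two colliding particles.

Pair (0,1): pos 6,8 vel 2,4 -> not approaching (rel speed -2 <= 0)
Pair (1,2): pos 8,14 vel 4,-3 -> gap=6, closing at 7/unit, collide at t=6/7
Pair (2,3): pos 14,19 vel -3,2 -> not approaching (rel speed -5 <= 0)
Earliest collision: t=6/7 between 1 and 2

Answer: 6/7 1 2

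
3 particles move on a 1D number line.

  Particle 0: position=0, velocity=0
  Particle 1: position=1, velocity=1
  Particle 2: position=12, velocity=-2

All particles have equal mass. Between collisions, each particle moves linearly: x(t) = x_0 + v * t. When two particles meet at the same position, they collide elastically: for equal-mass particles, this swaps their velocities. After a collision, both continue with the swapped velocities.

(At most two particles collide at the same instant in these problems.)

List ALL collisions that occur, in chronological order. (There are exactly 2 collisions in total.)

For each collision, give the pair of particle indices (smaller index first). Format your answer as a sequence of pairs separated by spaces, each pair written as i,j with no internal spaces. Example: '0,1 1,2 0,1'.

Collision at t=11/3: particles 1 and 2 swap velocities; positions: p0=0 p1=14/3 p2=14/3; velocities now: v0=0 v1=-2 v2=1
Collision at t=6: particles 0 and 1 swap velocities; positions: p0=0 p1=0 p2=7; velocities now: v0=-2 v1=0 v2=1

Answer: 1,2 0,1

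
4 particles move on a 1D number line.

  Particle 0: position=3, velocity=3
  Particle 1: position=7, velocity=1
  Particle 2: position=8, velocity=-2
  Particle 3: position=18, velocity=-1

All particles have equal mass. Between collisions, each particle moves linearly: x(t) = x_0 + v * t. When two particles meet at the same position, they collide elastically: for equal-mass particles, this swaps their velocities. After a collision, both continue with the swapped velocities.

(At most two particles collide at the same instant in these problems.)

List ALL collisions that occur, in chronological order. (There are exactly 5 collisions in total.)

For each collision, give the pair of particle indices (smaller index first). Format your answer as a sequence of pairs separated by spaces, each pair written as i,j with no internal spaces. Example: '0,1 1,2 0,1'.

Answer: 1,2 0,1 1,2 2,3 1,2

Derivation:
Collision at t=1/3: particles 1 and 2 swap velocities; positions: p0=4 p1=22/3 p2=22/3 p3=53/3; velocities now: v0=3 v1=-2 v2=1 v3=-1
Collision at t=1: particles 0 and 1 swap velocities; positions: p0=6 p1=6 p2=8 p3=17; velocities now: v0=-2 v1=3 v2=1 v3=-1
Collision at t=2: particles 1 and 2 swap velocities; positions: p0=4 p1=9 p2=9 p3=16; velocities now: v0=-2 v1=1 v2=3 v3=-1
Collision at t=15/4: particles 2 and 3 swap velocities; positions: p0=1/2 p1=43/4 p2=57/4 p3=57/4; velocities now: v0=-2 v1=1 v2=-1 v3=3
Collision at t=11/2: particles 1 and 2 swap velocities; positions: p0=-3 p1=25/2 p2=25/2 p3=39/2; velocities now: v0=-2 v1=-1 v2=1 v3=3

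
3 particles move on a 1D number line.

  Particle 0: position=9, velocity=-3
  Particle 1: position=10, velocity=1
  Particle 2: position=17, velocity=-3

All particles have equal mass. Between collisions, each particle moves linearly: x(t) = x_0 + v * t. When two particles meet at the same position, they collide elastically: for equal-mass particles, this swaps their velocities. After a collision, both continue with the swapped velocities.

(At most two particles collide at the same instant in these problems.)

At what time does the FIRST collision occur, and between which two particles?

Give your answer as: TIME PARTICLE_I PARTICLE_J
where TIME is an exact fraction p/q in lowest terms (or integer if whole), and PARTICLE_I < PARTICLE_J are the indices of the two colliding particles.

Answer: 7/4 1 2

Derivation:
Pair (0,1): pos 9,10 vel -3,1 -> not approaching (rel speed -4 <= 0)
Pair (1,2): pos 10,17 vel 1,-3 -> gap=7, closing at 4/unit, collide at t=7/4
Earliest collision: t=7/4 between 1 and 2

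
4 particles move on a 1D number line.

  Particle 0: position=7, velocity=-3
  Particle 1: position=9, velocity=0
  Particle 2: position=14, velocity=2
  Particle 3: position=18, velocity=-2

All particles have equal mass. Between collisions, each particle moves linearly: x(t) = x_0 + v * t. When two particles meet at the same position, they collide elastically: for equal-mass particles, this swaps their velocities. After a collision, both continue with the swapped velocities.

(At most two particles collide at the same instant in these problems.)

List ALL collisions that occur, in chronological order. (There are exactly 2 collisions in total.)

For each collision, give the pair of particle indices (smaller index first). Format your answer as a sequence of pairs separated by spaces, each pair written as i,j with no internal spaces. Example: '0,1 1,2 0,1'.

Answer: 2,3 1,2

Derivation:
Collision at t=1: particles 2 and 3 swap velocities; positions: p0=4 p1=9 p2=16 p3=16; velocities now: v0=-3 v1=0 v2=-2 v3=2
Collision at t=9/2: particles 1 and 2 swap velocities; positions: p0=-13/2 p1=9 p2=9 p3=23; velocities now: v0=-3 v1=-2 v2=0 v3=2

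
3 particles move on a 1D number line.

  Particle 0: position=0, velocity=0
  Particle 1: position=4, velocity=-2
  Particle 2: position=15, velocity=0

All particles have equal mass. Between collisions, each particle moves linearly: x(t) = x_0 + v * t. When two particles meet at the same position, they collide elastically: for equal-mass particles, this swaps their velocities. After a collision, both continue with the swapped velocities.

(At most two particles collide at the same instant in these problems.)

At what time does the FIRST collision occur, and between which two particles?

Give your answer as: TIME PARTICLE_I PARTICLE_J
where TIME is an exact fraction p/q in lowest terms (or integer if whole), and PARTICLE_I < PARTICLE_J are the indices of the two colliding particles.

Answer: 2 0 1

Derivation:
Pair (0,1): pos 0,4 vel 0,-2 -> gap=4, closing at 2/unit, collide at t=2
Pair (1,2): pos 4,15 vel -2,0 -> not approaching (rel speed -2 <= 0)
Earliest collision: t=2 between 0 and 1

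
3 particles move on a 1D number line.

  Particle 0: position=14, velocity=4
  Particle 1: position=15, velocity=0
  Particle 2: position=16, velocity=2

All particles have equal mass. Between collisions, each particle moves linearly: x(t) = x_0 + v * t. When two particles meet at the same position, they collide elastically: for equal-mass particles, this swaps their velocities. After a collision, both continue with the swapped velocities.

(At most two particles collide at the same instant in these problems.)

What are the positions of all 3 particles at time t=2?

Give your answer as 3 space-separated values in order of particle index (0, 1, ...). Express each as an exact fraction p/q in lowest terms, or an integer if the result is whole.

Answer: 15 20 22

Derivation:
Collision at t=1/4: particles 0 and 1 swap velocities; positions: p0=15 p1=15 p2=33/2; velocities now: v0=0 v1=4 v2=2
Collision at t=1: particles 1 and 2 swap velocities; positions: p0=15 p1=18 p2=18; velocities now: v0=0 v1=2 v2=4
Advance to t=2 (no further collisions before then); velocities: v0=0 v1=2 v2=4; positions = 15 20 22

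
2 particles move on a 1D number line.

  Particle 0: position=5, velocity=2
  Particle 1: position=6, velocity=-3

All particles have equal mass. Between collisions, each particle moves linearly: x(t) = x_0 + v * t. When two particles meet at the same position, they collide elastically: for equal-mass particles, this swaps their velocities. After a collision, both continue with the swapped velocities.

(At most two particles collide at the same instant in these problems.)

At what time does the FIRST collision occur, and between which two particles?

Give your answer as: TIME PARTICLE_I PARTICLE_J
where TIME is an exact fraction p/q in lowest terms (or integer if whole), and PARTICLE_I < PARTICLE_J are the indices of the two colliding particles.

Answer: 1/5 0 1

Derivation:
Pair (0,1): pos 5,6 vel 2,-3 -> gap=1, closing at 5/unit, collide at t=1/5
Earliest collision: t=1/5 between 0 and 1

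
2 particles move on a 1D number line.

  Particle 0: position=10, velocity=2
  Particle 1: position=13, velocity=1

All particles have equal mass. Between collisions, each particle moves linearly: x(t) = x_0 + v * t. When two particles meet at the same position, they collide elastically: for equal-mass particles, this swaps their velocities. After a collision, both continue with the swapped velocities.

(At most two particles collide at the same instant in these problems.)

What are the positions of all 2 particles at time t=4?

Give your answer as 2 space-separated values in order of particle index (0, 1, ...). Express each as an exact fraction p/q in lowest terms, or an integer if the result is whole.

Answer: 17 18

Derivation:
Collision at t=3: particles 0 and 1 swap velocities; positions: p0=16 p1=16; velocities now: v0=1 v1=2
Advance to t=4 (no further collisions before then); velocities: v0=1 v1=2; positions = 17 18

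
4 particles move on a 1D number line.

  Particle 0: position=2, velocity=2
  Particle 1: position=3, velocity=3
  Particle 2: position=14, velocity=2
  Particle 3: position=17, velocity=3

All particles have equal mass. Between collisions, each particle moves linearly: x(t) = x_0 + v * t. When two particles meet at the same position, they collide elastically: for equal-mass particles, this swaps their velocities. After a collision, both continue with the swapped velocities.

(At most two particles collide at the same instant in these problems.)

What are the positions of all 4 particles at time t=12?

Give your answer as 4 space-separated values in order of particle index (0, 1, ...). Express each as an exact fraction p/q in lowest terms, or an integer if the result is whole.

Collision at t=11: particles 1 and 2 swap velocities; positions: p0=24 p1=36 p2=36 p3=50; velocities now: v0=2 v1=2 v2=3 v3=3
Advance to t=12 (no further collisions before then); velocities: v0=2 v1=2 v2=3 v3=3; positions = 26 38 39 53

Answer: 26 38 39 53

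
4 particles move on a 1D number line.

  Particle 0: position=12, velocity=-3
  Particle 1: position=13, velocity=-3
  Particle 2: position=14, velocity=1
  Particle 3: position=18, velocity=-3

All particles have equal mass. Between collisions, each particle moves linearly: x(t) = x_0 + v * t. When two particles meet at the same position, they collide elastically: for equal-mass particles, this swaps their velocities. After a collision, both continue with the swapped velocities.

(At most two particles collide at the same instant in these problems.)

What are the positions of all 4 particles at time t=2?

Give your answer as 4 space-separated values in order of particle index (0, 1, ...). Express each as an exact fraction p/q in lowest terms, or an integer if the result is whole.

Answer: 6 7 12 16

Derivation:
Collision at t=1: particles 2 and 3 swap velocities; positions: p0=9 p1=10 p2=15 p3=15; velocities now: v0=-3 v1=-3 v2=-3 v3=1
Advance to t=2 (no further collisions before then); velocities: v0=-3 v1=-3 v2=-3 v3=1; positions = 6 7 12 16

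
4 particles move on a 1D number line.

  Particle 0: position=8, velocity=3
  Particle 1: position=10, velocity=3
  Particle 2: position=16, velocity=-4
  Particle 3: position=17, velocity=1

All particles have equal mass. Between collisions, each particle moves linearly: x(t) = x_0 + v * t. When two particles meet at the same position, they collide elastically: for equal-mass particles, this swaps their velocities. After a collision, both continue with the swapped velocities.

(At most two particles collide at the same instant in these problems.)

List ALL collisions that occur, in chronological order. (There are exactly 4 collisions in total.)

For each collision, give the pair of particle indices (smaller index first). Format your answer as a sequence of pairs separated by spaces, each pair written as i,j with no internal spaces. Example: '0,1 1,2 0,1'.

Answer: 1,2 0,1 2,3 1,2

Derivation:
Collision at t=6/7: particles 1 and 2 swap velocities; positions: p0=74/7 p1=88/7 p2=88/7 p3=125/7; velocities now: v0=3 v1=-4 v2=3 v3=1
Collision at t=8/7: particles 0 and 1 swap velocities; positions: p0=80/7 p1=80/7 p2=94/7 p3=127/7; velocities now: v0=-4 v1=3 v2=3 v3=1
Collision at t=7/2: particles 2 and 3 swap velocities; positions: p0=2 p1=37/2 p2=41/2 p3=41/2; velocities now: v0=-4 v1=3 v2=1 v3=3
Collision at t=9/2: particles 1 and 2 swap velocities; positions: p0=-2 p1=43/2 p2=43/2 p3=47/2; velocities now: v0=-4 v1=1 v2=3 v3=3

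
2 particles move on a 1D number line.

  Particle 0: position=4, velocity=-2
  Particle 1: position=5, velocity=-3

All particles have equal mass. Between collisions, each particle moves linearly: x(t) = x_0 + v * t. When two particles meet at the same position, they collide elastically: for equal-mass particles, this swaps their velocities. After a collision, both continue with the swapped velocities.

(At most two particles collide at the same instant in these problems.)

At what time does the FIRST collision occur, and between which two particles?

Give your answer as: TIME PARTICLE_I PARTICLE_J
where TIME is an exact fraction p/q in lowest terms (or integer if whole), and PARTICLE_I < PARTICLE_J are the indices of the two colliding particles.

Answer: 1 0 1

Derivation:
Pair (0,1): pos 4,5 vel -2,-3 -> gap=1, closing at 1/unit, collide at t=1
Earliest collision: t=1 between 0 and 1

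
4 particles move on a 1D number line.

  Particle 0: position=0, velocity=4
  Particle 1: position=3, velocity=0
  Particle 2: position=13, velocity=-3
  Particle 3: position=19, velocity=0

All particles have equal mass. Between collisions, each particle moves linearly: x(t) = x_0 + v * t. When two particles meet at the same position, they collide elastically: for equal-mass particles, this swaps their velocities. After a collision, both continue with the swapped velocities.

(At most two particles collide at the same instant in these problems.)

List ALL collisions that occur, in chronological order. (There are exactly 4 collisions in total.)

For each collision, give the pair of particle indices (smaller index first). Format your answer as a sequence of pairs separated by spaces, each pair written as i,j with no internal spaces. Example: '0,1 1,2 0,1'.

Collision at t=3/4: particles 0 and 1 swap velocities; positions: p0=3 p1=3 p2=43/4 p3=19; velocities now: v0=0 v1=4 v2=-3 v3=0
Collision at t=13/7: particles 1 and 2 swap velocities; positions: p0=3 p1=52/7 p2=52/7 p3=19; velocities now: v0=0 v1=-3 v2=4 v3=0
Collision at t=10/3: particles 0 and 1 swap velocities; positions: p0=3 p1=3 p2=40/3 p3=19; velocities now: v0=-3 v1=0 v2=4 v3=0
Collision at t=19/4: particles 2 and 3 swap velocities; positions: p0=-5/4 p1=3 p2=19 p3=19; velocities now: v0=-3 v1=0 v2=0 v3=4

Answer: 0,1 1,2 0,1 2,3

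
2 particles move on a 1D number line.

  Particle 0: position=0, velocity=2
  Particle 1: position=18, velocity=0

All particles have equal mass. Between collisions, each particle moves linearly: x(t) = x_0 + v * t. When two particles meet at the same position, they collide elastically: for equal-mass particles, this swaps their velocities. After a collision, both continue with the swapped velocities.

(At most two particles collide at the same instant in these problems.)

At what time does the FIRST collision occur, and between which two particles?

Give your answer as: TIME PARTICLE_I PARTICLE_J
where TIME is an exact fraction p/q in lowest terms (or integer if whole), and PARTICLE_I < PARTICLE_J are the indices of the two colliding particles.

Pair (0,1): pos 0,18 vel 2,0 -> gap=18, closing at 2/unit, collide at t=9
Earliest collision: t=9 between 0 and 1

Answer: 9 0 1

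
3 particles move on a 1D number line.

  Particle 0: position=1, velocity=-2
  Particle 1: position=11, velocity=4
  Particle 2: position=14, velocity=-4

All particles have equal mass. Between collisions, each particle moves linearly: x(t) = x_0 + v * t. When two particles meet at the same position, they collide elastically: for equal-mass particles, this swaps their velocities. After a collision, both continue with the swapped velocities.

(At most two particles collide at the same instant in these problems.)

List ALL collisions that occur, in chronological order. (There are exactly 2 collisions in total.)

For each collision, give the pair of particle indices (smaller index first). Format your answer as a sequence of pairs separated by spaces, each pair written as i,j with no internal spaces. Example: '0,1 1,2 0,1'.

Answer: 1,2 0,1

Derivation:
Collision at t=3/8: particles 1 and 2 swap velocities; positions: p0=1/4 p1=25/2 p2=25/2; velocities now: v0=-2 v1=-4 v2=4
Collision at t=13/2: particles 0 and 1 swap velocities; positions: p0=-12 p1=-12 p2=37; velocities now: v0=-4 v1=-2 v2=4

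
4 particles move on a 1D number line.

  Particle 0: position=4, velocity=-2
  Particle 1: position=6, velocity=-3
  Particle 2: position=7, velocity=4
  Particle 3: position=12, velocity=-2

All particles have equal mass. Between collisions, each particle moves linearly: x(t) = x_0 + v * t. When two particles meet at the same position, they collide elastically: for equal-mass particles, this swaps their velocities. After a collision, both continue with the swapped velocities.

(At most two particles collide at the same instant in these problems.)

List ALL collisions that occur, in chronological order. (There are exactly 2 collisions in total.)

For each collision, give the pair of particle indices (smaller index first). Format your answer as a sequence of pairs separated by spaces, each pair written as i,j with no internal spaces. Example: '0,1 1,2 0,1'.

Answer: 2,3 0,1

Derivation:
Collision at t=5/6: particles 2 and 3 swap velocities; positions: p0=7/3 p1=7/2 p2=31/3 p3=31/3; velocities now: v0=-2 v1=-3 v2=-2 v3=4
Collision at t=2: particles 0 and 1 swap velocities; positions: p0=0 p1=0 p2=8 p3=15; velocities now: v0=-3 v1=-2 v2=-2 v3=4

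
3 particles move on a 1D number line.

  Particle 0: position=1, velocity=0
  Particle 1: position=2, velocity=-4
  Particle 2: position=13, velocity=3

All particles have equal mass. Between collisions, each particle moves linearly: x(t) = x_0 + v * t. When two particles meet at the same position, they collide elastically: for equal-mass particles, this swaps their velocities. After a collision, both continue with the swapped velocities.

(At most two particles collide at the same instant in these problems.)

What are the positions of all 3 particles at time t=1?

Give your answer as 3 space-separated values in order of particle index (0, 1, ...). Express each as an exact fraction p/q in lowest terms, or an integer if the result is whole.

Answer: -2 1 16

Derivation:
Collision at t=1/4: particles 0 and 1 swap velocities; positions: p0=1 p1=1 p2=55/4; velocities now: v0=-4 v1=0 v2=3
Advance to t=1 (no further collisions before then); velocities: v0=-4 v1=0 v2=3; positions = -2 1 16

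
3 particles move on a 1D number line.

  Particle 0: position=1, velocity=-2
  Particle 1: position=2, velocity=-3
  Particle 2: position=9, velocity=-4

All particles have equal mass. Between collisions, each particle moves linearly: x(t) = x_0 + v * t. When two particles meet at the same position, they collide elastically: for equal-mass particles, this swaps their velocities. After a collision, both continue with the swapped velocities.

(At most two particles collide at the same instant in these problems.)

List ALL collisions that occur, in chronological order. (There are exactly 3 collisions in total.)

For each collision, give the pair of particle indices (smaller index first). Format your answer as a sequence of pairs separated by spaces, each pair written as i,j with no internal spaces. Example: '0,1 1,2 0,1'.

Collision at t=1: particles 0 and 1 swap velocities; positions: p0=-1 p1=-1 p2=5; velocities now: v0=-3 v1=-2 v2=-4
Collision at t=4: particles 1 and 2 swap velocities; positions: p0=-10 p1=-7 p2=-7; velocities now: v0=-3 v1=-4 v2=-2
Collision at t=7: particles 0 and 1 swap velocities; positions: p0=-19 p1=-19 p2=-13; velocities now: v0=-4 v1=-3 v2=-2

Answer: 0,1 1,2 0,1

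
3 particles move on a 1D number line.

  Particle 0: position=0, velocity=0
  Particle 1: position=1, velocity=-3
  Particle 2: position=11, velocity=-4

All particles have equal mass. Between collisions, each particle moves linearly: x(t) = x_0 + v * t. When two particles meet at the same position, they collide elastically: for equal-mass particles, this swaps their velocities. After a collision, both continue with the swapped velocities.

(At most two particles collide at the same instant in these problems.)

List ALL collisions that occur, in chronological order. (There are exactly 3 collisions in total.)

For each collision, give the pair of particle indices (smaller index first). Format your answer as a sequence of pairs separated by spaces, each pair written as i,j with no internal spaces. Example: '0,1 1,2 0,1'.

Collision at t=1/3: particles 0 and 1 swap velocities; positions: p0=0 p1=0 p2=29/3; velocities now: v0=-3 v1=0 v2=-4
Collision at t=11/4: particles 1 and 2 swap velocities; positions: p0=-29/4 p1=0 p2=0; velocities now: v0=-3 v1=-4 v2=0
Collision at t=10: particles 0 and 1 swap velocities; positions: p0=-29 p1=-29 p2=0; velocities now: v0=-4 v1=-3 v2=0

Answer: 0,1 1,2 0,1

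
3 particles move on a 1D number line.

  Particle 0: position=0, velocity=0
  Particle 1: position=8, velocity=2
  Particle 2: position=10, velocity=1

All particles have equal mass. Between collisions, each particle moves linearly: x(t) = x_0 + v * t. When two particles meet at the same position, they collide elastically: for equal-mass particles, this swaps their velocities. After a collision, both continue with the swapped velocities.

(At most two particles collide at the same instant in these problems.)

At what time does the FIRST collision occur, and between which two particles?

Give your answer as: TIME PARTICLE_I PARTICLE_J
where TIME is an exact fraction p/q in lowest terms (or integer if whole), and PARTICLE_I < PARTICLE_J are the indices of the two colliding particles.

Answer: 2 1 2

Derivation:
Pair (0,1): pos 0,8 vel 0,2 -> not approaching (rel speed -2 <= 0)
Pair (1,2): pos 8,10 vel 2,1 -> gap=2, closing at 1/unit, collide at t=2
Earliest collision: t=2 between 1 and 2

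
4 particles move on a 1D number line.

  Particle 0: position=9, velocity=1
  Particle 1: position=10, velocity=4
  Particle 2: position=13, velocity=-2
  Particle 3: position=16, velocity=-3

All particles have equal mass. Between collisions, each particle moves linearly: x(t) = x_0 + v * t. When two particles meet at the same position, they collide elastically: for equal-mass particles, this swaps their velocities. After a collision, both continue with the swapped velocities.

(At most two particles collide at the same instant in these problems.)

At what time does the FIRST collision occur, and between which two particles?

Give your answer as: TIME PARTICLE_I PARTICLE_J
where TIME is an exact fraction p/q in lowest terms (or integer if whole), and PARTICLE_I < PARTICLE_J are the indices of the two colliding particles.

Answer: 1/2 1 2

Derivation:
Pair (0,1): pos 9,10 vel 1,4 -> not approaching (rel speed -3 <= 0)
Pair (1,2): pos 10,13 vel 4,-2 -> gap=3, closing at 6/unit, collide at t=1/2
Pair (2,3): pos 13,16 vel -2,-3 -> gap=3, closing at 1/unit, collide at t=3
Earliest collision: t=1/2 between 1 and 2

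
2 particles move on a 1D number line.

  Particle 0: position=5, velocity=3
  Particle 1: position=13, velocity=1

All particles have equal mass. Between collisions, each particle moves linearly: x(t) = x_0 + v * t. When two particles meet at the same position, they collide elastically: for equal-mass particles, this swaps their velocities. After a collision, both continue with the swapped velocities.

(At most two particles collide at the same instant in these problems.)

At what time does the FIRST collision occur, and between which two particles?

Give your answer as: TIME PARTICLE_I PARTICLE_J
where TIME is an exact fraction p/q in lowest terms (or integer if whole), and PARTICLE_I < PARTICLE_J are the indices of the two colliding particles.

Pair (0,1): pos 5,13 vel 3,1 -> gap=8, closing at 2/unit, collide at t=4
Earliest collision: t=4 between 0 and 1

Answer: 4 0 1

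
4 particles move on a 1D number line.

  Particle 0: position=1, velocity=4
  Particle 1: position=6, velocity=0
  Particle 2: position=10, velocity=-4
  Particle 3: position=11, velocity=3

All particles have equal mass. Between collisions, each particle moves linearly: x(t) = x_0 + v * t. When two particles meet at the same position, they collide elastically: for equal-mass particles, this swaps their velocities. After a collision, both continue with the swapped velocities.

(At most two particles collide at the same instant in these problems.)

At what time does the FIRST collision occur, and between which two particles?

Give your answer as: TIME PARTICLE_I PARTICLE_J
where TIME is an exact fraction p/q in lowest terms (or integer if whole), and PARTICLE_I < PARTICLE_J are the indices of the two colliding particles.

Pair (0,1): pos 1,6 vel 4,0 -> gap=5, closing at 4/unit, collide at t=5/4
Pair (1,2): pos 6,10 vel 0,-4 -> gap=4, closing at 4/unit, collide at t=1
Pair (2,3): pos 10,11 vel -4,3 -> not approaching (rel speed -7 <= 0)
Earliest collision: t=1 between 1 and 2

Answer: 1 1 2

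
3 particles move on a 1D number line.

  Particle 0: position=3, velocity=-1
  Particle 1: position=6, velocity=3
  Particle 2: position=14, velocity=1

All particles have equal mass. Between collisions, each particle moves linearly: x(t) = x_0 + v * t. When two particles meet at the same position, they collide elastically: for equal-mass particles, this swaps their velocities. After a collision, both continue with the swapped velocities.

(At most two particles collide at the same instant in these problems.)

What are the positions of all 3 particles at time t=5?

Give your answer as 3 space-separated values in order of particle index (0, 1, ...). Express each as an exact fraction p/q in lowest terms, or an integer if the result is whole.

Answer: -2 19 21

Derivation:
Collision at t=4: particles 1 and 2 swap velocities; positions: p0=-1 p1=18 p2=18; velocities now: v0=-1 v1=1 v2=3
Advance to t=5 (no further collisions before then); velocities: v0=-1 v1=1 v2=3; positions = -2 19 21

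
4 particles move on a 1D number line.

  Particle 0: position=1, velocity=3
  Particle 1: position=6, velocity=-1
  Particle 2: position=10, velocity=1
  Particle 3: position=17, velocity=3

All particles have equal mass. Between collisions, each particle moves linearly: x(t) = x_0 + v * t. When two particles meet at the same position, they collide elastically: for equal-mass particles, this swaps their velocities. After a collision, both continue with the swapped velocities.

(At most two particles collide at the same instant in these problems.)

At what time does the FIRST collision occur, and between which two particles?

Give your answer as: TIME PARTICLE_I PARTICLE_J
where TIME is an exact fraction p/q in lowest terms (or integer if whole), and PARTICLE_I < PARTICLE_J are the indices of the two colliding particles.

Pair (0,1): pos 1,6 vel 3,-1 -> gap=5, closing at 4/unit, collide at t=5/4
Pair (1,2): pos 6,10 vel -1,1 -> not approaching (rel speed -2 <= 0)
Pair (2,3): pos 10,17 vel 1,3 -> not approaching (rel speed -2 <= 0)
Earliest collision: t=5/4 between 0 and 1

Answer: 5/4 0 1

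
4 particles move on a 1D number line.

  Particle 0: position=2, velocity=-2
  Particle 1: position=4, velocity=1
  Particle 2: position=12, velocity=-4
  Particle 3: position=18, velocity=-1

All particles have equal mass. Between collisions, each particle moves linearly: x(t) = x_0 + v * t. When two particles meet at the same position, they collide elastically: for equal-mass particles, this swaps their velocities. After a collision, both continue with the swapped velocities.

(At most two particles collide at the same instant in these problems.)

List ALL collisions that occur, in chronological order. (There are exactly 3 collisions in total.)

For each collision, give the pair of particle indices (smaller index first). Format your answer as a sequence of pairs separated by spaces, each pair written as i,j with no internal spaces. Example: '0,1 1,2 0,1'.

Collision at t=8/5: particles 1 and 2 swap velocities; positions: p0=-6/5 p1=28/5 p2=28/5 p3=82/5; velocities now: v0=-2 v1=-4 v2=1 v3=-1
Collision at t=5: particles 0 and 1 swap velocities; positions: p0=-8 p1=-8 p2=9 p3=13; velocities now: v0=-4 v1=-2 v2=1 v3=-1
Collision at t=7: particles 2 and 3 swap velocities; positions: p0=-16 p1=-12 p2=11 p3=11; velocities now: v0=-4 v1=-2 v2=-1 v3=1

Answer: 1,2 0,1 2,3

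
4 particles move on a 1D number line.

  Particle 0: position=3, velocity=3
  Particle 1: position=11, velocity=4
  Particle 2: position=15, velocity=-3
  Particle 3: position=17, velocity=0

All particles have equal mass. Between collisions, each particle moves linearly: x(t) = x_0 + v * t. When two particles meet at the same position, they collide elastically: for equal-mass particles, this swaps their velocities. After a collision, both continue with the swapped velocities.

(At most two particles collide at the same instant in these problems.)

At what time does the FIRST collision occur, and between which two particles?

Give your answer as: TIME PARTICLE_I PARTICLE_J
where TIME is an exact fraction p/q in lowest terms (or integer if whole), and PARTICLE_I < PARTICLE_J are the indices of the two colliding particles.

Pair (0,1): pos 3,11 vel 3,4 -> not approaching (rel speed -1 <= 0)
Pair (1,2): pos 11,15 vel 4,-3 -> gap=4, closing at 7/unit, collide at t=4/7
Pair (2,3): pos 15,17 vel -3,0 -> not approaching (rel speed -3 <= 0)
Earliest collision: t=4/7 between 1 and 2

Answer: 4/7 1 2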